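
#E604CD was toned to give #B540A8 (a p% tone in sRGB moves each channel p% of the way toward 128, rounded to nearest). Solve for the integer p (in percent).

#E604CD is rgb(230, 4, 205); #B540A8 is rgb(181, 64, 168).
On the G channel (widest range): 64 ≈ 4 + (p/100)(128 − 4), so p ≈ 100×(64 − 4)/(128 − 4) = 6000/124 = 48.39.
p = 48 reproduces all three channels after rounding.

48%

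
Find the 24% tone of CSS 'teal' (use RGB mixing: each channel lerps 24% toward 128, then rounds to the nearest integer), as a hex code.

#1f8080

CSS teal is rgb(0, 128, 128).
Lerp each channel 24% toward 128:
  R: 0 + 30.72 = 30.72 → 31
  G: 128 + 0.24×(128−128) = 128 + 0 = 128 → 128
  B: 128 + 0 = 128 → 128
rgb(31, 128, 128) = #1f8080.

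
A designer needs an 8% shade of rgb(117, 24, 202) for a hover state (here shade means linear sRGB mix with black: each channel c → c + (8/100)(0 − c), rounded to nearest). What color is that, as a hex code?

#6C16BA

An 8% shade moves each channel 8% toward 0:
  R: 117 − 9.36 = 107.64 → 108
  G: 24 − 1.92 = 22.08 → 22
  B: 202 + 0.08×(0−202) = 202 − 16.16 = 185.84 → 186
rgb(108, 22, 186) = #6C16BA.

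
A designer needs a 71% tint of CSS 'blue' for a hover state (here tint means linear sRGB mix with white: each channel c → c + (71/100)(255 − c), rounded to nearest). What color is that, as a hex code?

#B5B5FF

CSS blue is rgb(0, 0, 255).
A 71% tint moves each channel 71% toward 255:
  R: 0 + 0.71×(255−0) = 0 + 181.05 = 181.05 → 181
  G: 0 + 0.71×(255−0) = 0 + 181.05 = 181.05 → 181
  B: 255 + 0 = 255 → 255
rgb(181, 181, 255) = #B5B5FF.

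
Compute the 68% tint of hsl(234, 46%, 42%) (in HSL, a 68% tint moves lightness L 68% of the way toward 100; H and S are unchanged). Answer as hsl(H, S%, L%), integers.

L moves 68% from 42 toward 100: 42 + 39.44 = 81.44 → 81.
H and S are unchanged.

hsl(234, 46%, 81%)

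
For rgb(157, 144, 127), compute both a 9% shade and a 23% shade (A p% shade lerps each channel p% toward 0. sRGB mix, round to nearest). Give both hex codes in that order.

9% shade:
  R: 157 + 0.09×(0−157) = 157 − 14.13 = 142.87 → 143
  G: 144 + 0.09×(0−144) = 144 − 12.96 = 131.04 → 131
  B: 127 + 0.09×(0−127) = 127 − 11.43 = 115.57 → 116
  → #8f8374
23% shade:
  R: 157 + 0.23×(0−157) = 157 − 36.11 = 120.89 → 121
  G: 144 + 0.23×(0−144) = 144 − 33.12 = 110.88 → 111
  B: 127 + 0.23×(0−127) = 127 − 29.21 = 97.79 → 98
  → #796f62

#8f8374, #796f62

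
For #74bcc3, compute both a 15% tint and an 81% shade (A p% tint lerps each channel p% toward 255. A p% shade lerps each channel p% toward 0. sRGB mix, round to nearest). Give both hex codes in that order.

#89c6cc, #162425

#74bcc3 is rgb(116, 188, 195).
15% tint:
  R: 116 + 0.15×(255−116) = 116 + 20.85 = 136.85 → 137
  G: 188 + 0.15×(255−188) = 188 + 10.05 = 198.05 → 198
  B: 195 + 0.15×(255−195) = 195 + 9 = 204 → 204
  → #89c6cc
81% shade:
  R: 116 − 93.96 = 22.04 → 22
  G: 188 + 0.81×(0−188) = 188 − 152.28 = 35.72 → 36
  B: 195 + 0.81×(0−195) = 195 − 157.95 = 37.05 → 37
  → #162425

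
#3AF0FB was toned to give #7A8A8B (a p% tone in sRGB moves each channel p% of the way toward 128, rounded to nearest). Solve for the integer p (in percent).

#3AF0FB is rgb(58, 240, 251); #7A8A8B is rgb(122, 138, 139).
On the B channel (widest range): 139 ≈ 251 + (p/100)(128 − 251), so p ≈ 100×(139 − 251)/(128 − 251) = -11200/-123 = 91.06.
p = 91 reproduces all three channels after rounding.

91%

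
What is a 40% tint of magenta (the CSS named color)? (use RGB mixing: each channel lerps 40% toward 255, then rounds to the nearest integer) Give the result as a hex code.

CSS magenta is rgb(255, 0, 255).
Lerp each channel 40% toward 255:
  R: 255 + 0.4×(255−255) = 255 + 0 = 255 → 255
  G: 0 + 0.4×(255−0) = 0 + 102 = 102 → 102
  B: 255 + 0.4×(255−255) = 255 + 0 = 255 → 255
rgb(255, 102, 255) = #FF66FF.

#FF66FF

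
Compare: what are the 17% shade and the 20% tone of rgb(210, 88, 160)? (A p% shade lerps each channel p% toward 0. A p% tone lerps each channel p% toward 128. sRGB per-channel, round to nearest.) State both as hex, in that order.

#AE4985, #C2609A

17% shade:
  R: 210 − 35.7 = 174.3 → 174
  G: 88 + 0.17×(0−88) = 88 − 14.96 = 73.04 → 73
  B: 160 + 0.17×(0−160) = 160 − 27.2 = 132.8 → 133
  → #AE4985
20% tone:
  R: 210 − 16.4 = 193.6 → 194
  G: 88 + 0.2×(128−88) = 88 + 8 = 96 → 96
  B: 160 − 6.4 = 153.6 → 154
  → #C2609A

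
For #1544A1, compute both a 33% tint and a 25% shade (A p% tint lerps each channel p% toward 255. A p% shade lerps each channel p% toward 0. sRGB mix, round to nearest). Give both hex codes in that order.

#1544A1 is rgb(21, 68, 161).
33% tint:
  R: 21 + 77.22 = 98.22 → 98
  G: 68 + 61.71 = 129.71 → 130
  B: 161 + 0.33×(255−161) = 161 + 31.02 = 192.02 → 192
  → #6282C0
25% shade:
  R: 21 + 0.25×(0−21) = 21 − 5.25 = 15.75 → 16
  G: 68 − 17 = 51 → 51
  B: 161 + 0.25×(0−161) = 161 − 40.25 = 120.75 → 121
  → #103379

#6282C0, #103379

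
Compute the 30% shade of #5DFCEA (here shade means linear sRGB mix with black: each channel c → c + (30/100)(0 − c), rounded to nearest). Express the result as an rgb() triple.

rgb(65, 176, 164)

#5DFCEA is rgb(93, 252, 234).
Lerp each channel 30% toward 0:
  R: 93 + 0.3×(0−93) = 93 − 27.9 = 65.1 → 65
  G: 252 + 0.3×(0−252) = 252 − 75.6 = 176.4 → 176
  B: 234 + 0.3×(0−234) = 234 − 70.2 = 163.8 → 164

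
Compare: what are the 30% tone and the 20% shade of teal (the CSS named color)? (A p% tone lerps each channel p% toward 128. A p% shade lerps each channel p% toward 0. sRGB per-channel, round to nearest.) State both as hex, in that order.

#268080, #006666

CSS teal is rgb(0, 128, 128).
30% tone:
  R: 0 + 0.3×(128−0) = 0 + 38.4 = 38.4 → 38
  G: 128 + 0 = 128 → 128
  B: 128 + 0.3×(128−128) = 128 + 0 = 128 → 128
  → #268080
20% shade:
  R: 0 + 0.2×(0−0) = 0 + 0 = 0 → 0
  G: 128 + 0.2×(0−128) = 128 − 25.6 = 102.4 → 102
  B: 128 − 25.6 = 102.4 → 102
  → #006666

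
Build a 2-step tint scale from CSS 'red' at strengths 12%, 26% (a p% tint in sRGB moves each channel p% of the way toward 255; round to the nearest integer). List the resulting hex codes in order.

CSS red is rgb(255, 0, 0).
12%: (255→255, 0 + 30.6 = 30.6→31, 0 + 30.6 = 30.6→31) → #FF1F1F
26%: (255→255, 0 + 66.3 = 66.3→66, 0 + 66.3 = 66.3→66) → #FF4242

#FF1F1F, #FF4242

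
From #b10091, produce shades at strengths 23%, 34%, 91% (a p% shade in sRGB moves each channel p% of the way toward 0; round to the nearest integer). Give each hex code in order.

#b10091 is rgb(177, 0, 145).
23%: (177 − 40.71 = 136.29→136, 0→0, 145 − 33.35 = 111.65→112) → #880070
34%: (177 − 60.18 = 116.82→117, 0→0, 145 − 49.3 = 95.7→96) → #750060
91%: (177 − 161.07 = 15.93→16, 0→0, 145 − 131.95 = 13.05→13) → #10000d

#880070, #750060, #10000d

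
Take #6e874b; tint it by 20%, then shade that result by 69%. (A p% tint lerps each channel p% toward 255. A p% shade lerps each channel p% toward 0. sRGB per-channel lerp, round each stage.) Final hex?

#6e874b is rgb(110, 135, 75).
Lerp each channel 20% toward 255:
  R: 110 + 29 = 139 → 139
  G: 135 + 24 = 159 → 159
  B: 75 + 0.2×(255−75) = 75 + 36 = 111 → 111
After the tint: rgb(139, 159, 111) = #8b9f6f.
Lerp each channel 69% toward 0:
  R: 139 − 95.91 = 43.09 → 43
  G: 159 + 0.69×(0−159) = 159 − 109.71 = 49.29 → 49
  B: 111 − 76.59 = 34.41 → 34
rgb(43, 49, 34) = #2b3122.

#2b3122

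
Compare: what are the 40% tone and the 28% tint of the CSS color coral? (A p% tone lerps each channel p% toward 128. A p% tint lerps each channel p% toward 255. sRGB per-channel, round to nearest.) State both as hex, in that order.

CSS coral is rgb(255, 127, 80).
40% tone:
  R: 255 − 50.8 = 204.2 → 204
  G: 127 + 0.4 = 127.4 → 127
  B: 80 + 0.4×(128−80) = 80 + 19.2 = 99.2 → 99
  → #cc7f63
28% tint:
  R: 255 + 0.28×(255−255) = 255 + 0 = 255 → 255
  G: 127 + 0.28×(255−127) = 127 + 35.84 = 162.84 → 163
  B: 80 + 0.28×(255−80) = 80 + 49 = 129 → 129
  → #ffa381

#cc7f63, #ffa381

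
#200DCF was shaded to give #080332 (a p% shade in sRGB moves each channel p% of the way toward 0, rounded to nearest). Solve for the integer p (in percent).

#200DCF is rgb(32, 13, 207); #080332 is rgb(8, 3, 50).
On the B channel (widest range): 50 ≈ 207 + (p/100)(0 − 207), so p ≈ 100×(50 − 207)/(0 − 207) = -15700/-207 = 75.85.
p = 76 reproduces all three channels after rounding.

76%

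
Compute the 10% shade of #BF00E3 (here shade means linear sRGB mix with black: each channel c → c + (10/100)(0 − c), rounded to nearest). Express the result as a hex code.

#AC00CC

#BF00E3 is rgb(191, 0, 227).
Per channel, c → c + 0.1(0 − c):
  R: 191 − 19.1 = 171.9 → 172
  G: 0 + 0 = 0 → 0
  B: 227 − 22.7 = 204.3 → 204
rgb(172, 0, 204) = #AC00CC.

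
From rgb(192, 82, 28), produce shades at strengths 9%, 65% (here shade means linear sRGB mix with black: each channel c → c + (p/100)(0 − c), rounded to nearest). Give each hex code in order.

#AF4B19, #431D0A

9%: (192 − 17.28 = 174.72→175, 82 − 7.38 = 74.62→75, 28 − 2.52 = 25.48→25) → #AF4B19
65%: (192 − 124.8 = 67.2→67, 82 − 53.3 = 28.7→29, 28 − 18.2 = 9.8→10) → #431D0A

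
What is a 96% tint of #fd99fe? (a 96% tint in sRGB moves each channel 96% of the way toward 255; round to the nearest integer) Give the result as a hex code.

#fffbff

#fd99fe is rgb(253, 153, 254).
Per channel, c → c + 0.96(255 − c):
  R: 253 + 1.92 = 254.92 → 255
  G: 153 + 97.92 = 250.92 → 251
  B: 254 + 0.96×(255−254) = 254 + 0.96 = 254.96 → 255
rgb(255, 251, 255) = #fffbff.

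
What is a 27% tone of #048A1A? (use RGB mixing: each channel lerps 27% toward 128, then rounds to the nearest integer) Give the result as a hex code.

#048A1A is rgb(4, 138, 26).
Per channel, c → c + 0.27(128 − c):
  R: 4 + 0.27×(128−4) = 4 + 33.48 = 37.48 → 37
  G: 138 + 0.27×(128−138) = 138 − 2.7 = 135.3 → 135
  B: 26 + 27.54 = 53.54 → 54
rgb(37, 135, 54) = #258736.

#258736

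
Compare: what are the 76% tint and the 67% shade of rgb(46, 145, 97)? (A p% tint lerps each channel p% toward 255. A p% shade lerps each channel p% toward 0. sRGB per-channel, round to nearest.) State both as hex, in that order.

#CDE5D9, #0F3020

76% tint:
  R: 46 + 158.84 = 204.84 → 205
  G: 145 + 83.6 = 228.6 → 229
  B: 97 + 120.08 = 217.08 → 217
  → #CDE5D9
67% shade:
  R: 46 + 0.67×(0−46) = 46 − 30.82 = 15.18 → 15
  G: 145 + 0.67×(0−145) = 145 − 97.15 = 47.85 → 48
  B: 97 + 0.67×(0−97) = 97 − 64.99 = 32.01 → 32
  → #0F3020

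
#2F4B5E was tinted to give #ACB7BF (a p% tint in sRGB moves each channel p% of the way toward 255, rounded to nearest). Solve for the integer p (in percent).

60%

#2F4B5E is rgb(47, 75, 94); #ACB7BF is rgb(172, 183, 191).
On the R channel (widest range): 172 ≈ 47 + (p/100)(255 − 47), so p ≈ 100×(172 − 47)/(255 − 47) = 12500/208 = 60.10.
p = 60 reproduces all three channels after rounding.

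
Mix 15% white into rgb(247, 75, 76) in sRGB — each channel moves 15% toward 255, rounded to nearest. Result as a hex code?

#f86667

A 15% tint moves each channel 15% toward 255:
  R: 247 + 1.2 = 248.2 → 248
  G: 75 + 0.15×(255−75) = 75 + 27 = 102 → 102
  B: 76 + 26.85 = 102.85 → 103
rgb(248, 102, 103) = #f86667.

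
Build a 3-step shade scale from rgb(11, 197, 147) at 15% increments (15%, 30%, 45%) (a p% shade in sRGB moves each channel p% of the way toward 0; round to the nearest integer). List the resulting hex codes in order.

#09A77D, #088A67, #066C51

15%: (11 − 1.65 = 9.35→9, 197 − 29.55 = 167.45→167, 147 − 22.05 = 124.95→125) → #09A77D
30%: (11 − 3.3 = 7.7→8, 197 − 59.1 = 137.9→138, 147 − 44.1 = 102.9→103) → #088A67
45%: (11 − 4.95 = 6.05→6, 197 − 88.65 = 108.35→108, 147 − 66.15 = 80.85→81) → #066C51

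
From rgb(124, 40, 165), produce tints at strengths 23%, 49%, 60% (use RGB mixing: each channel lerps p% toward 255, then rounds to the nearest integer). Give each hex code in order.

#9A59BA, #BC91D1, #CBA9DB

23%: (124 + 30.13 = 154.13→154, 40 + 49.45 = 89.45→89, 165 + 20.7 = 185.7→186) → #9A59BA
49%: (124 + 64.19 = 188.19→188, 40 + 105.35 = 145.35→145, 165 + 44.1 = 209.1→209) → #BC91D1
60%: (124 + 78.6 = 202.6→203, 40 + 129 = 169→169, 165 + 54 = 219→219) → #CBA9DB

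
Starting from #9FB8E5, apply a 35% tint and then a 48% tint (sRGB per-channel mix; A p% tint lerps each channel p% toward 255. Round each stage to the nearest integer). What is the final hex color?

#9FB8E5 is rgb(159, 184, 229).
Lerp each channel 35% toward 255:
  R: 159 + 0.35×(255−159) = 159 + 33.6 = 192.6 → 193
  G: 184 + 0.35×(255−184) = 184 + 24.85 = 208.85 → 209
  B: 229 + 0.35×(255−229) = 229 + 9.1 = 238.1 → 238
After the tint: rgb(193, 209, 238) = #C1D1EE.
Per channel, c → c + 0.48(255 − c):
  R: 193 + 0.48×(255−193) = 193 + 29.76 = 222.76 → 223
  G: 209 + 0.48×(255−209) = 209 + 22.08 = 231.08 → 231
  B: 238 + 0.48×(255−238) = 238 + 8.16 = 246.16 → 246
rgb(223, 231, 246) = #DFE7F6.

#DFE7F6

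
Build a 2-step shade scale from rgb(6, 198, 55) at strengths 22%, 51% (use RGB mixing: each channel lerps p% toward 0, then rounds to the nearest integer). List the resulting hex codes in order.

22%: (6 − 1.32 = 4.68→5, 198 − 43.56 = 154.44→154, 55 − 12.1 = 42.9→43) → #059A2B
51%: (6 − 3.06 = 2.94→3, 198 − 100.98 = 97.02→97, 55 − 28.05 = 26.95→27) → #03611B

#059A2B, #03611B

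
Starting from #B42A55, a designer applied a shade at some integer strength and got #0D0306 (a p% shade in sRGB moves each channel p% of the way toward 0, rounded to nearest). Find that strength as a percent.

#B42A55 is rgb(180, 42, 85); #0D0306 is rgb(13, 3, 6).
On the R channel (widest range): 13 ≈ 180 + (p/100)(0 − 180), so p ≈ 100×(13 − 180)/(0 − 180) = -16700/-180 = 92.78.
p = 93 reproduces all three channels after rounding.

93%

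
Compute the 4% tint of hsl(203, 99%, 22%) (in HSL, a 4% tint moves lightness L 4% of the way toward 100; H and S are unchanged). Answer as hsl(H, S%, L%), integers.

L moves 4% from 22 toward 100: 22 + 3.12 = 25.12 → 25.
H and S are unchanged.

hsl(203, 99%, 25%)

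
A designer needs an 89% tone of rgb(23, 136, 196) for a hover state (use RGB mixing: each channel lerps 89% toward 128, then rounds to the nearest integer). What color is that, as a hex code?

#748187

Lerp each channel 89% toward 128:
  R: 23 + 0.89×(128−23) = 23 + 93.45 = 116.45 → 116
  G: 136 + 0.89×(128−136) = 136 − 7.12 = 128.88 → 129
  B: 196 − 60.52 = 135.48 → 135
rgb(116, 129, 135) = #748187.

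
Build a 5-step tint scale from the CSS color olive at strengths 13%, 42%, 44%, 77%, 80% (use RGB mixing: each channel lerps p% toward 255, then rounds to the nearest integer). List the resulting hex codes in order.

CSS olive is rgb(128, 128, 0).
13%: (128 + 16.51 = 144.51→145, 128 + 16.51 = 144.51→145, 0 + 33.15 = 33.15→33) → #919121
42%: (128 + 53.34 = 181.34→181, 128 + 53.34 = 181.34→181, 0 + 107.1 = 107.1→107) → #B5B56B
44%: (128 + 55.88 = 183.88→184, 128 + 55.88 = 183.88→184, 0 + 112.2 = 112.2→112) → #B8B870
77%: (128 + 97.79 = 225.79→226, 128 + 97.79 = 225.79→226, 0 + 196.35 = 196.35→196) → #E2E2C4
80%: (128 + 101.6 = 229.6→230, 128 + 101.6 = 229.6→230, 0 + 204 = 204→204) → #E6E6CC

#919121, #B5B56B, #B8B870, #E2E2C4, #E6E6CC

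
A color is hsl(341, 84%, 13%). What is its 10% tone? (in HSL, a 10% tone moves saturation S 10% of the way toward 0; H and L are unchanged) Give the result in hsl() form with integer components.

hsl(341, 76%, 13%)

S moves 10% from 84 toward 0: 84 − 8.4 = 75.6 → 76.
H and L are unchanged.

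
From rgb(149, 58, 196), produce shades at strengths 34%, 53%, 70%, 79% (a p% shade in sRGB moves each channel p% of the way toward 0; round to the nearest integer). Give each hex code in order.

34%: (149 − 50.66 = 98.34→98, 58 − 19.72 = 38.28→38, 196 − 66.64 = 129.36→129) → #622681
53%: (149 − 78.97 = 70.03→70, 58 − 30.74 = 27.26→27, 196 − 103.88 = 92.12→92) → #461B5C
70%: (149 − 104.3 = 44.7→45, 58 − 40.6 = 17.4→17, 196 − 137.2 = 58.8→59) → #2D113B
79%: (149 − 117.71 = 31.29→31, 58 − 45.82 = 12.18→12, 196 − 154.84 = 41.16→41) → #1F0C29

#622681, #461B5C, #2D113B, #1F0C29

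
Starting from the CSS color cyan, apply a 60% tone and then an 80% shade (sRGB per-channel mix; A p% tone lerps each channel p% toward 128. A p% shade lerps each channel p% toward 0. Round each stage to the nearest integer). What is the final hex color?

#0F2424

CSS cyan is rgb(0, 255, 255).
Lerp each channel 60% toward 128:
  R: 0 + 0.6×(128−0) = 0 + 76.8 = 76.8 → 77
  G: 255 + 0.6×(128−255) = 255 − 76.2 = 178.8 → 179
  B: 255 + 0.6×(128−255) = 255 − 76.2 = 178.8 → 179
After the tone: rgb(77, 179, 179) = #4DB3B3.
Per channel, c → c + 0.8(0 − c):
  R: 77 − 61.6 = 15.4 → 15
  G: 179 + 0.8×(0−179) = 179 − 143.2 = 35.8 → 36
  B: 179 − 143.2 = 35.8 → 36
rgb(15, 36, 36) = #0F2424.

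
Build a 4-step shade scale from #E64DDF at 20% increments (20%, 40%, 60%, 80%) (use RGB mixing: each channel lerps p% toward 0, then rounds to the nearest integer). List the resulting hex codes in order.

#B83EB2, #8A2E86, #5C1F59, #2E0F2D

#E64DDF is rgb(230, 77, 223).
20%: (230 − 46 = 184→184, 77 − 15.4 = 61.6→62, 223 − 44.6 = 178.4→178) → #B83EB2
40%: (230 − 92 = 138→138, 77 − 30.8 = 46.2→46, 223 − 89.2 = 133.8→134) → #8A2E86
60%: (230 − 138 = 92→92, 77 − 46.2 = 30.8→31, 223 − 133.8 = 89.2→89) → #5C1F59
80%: (230 − 184 = 46→46, 77 − 61.6 = 15.4→15, 223 − 178.4 = 44.6→45) → #2E0F2D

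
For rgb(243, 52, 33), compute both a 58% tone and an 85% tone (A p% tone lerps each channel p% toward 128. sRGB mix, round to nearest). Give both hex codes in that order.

58% tone:
  R: 243 + 0.58×(128−243) = 243 − 66.7 = 176.3 → 176
  G: 52 + 0.58×(128−52) = 52 + 44.08 = 96.08 → 96
  B: 33 + 0.58×(128−33) = 33 + 55.1 = 88.1 → 88
  → #B06058
85% tone:
  R: 243 + 0.85×(128−243) = 243 − 97.75 = 145.25 → 145
  G: 52 + 0.85×(128−52) = 52 + 64.6 = 116.6 → 117
  B: 33 + 80.75 = 113.75 → 114
  → #917572

#B06058, #917572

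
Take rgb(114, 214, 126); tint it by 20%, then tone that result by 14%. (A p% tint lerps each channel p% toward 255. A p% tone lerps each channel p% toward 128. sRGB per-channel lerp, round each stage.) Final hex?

#8CD195

Per channel, c → c + 0.2(255 − c):
  R: 114 + 28.2 = 142.2 → 142
  G: 214 + 0.2×(255−214) = 214 + 8.2 = 222.2 → 222
  B: 126 + 0.2×(255−126) = 126 + 25.8 = 151.8 → 152
After the tint: rgb(142, 222, 152) = #8EDE98.
Per channel, c → c + 0.14(128 − c):
  R: 142 − 1.96 = 140.04 → 140
  G: 222 + 0.14×(128−222) = 222 − 13.16 = 208.84 → 209
  B: 152 − 3.36 = 148.64 → 149
rgb(140, 209, 149) = #8CD195.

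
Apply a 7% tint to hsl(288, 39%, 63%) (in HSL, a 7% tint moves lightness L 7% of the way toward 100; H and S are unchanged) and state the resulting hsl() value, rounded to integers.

L moves 7% from 63 toward 100: 63 + 2.59 = 65.59 → 66.
H and S are unchanged.

hsl(288, 39%, 66%)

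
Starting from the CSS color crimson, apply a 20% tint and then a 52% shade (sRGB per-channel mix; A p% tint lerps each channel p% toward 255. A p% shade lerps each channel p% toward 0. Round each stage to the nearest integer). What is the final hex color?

CSS crimson is rgb(220, 20, 60).
Per channel, c → c + 0.2(255 − c):
  R: 220 + 0.2×(255−220) = 220 + 7 = 227 → 227
  G: 20 + 0.2×(255−20) = 20 + 47 = 67 → 67
  B: 60 + 0.2×(255−60) = 60 + 39 = 99 → 99
After the tint: rgb(227, 67, 99) = #e34363.
A 52% shade moves each channel 52% toward 0:
  R: 227 + 0.52×(0−227) = 227 − 118.04 = 108.96 → 109
  G: 67 + 0.52×(0−67) = 67 − 34.84 = 32.16 → 32
  B: 99 + 0.52×(0−99) = 99 − 51.48 = 47.52 → 48
rgb(109, 32, 48) = #6d2030.

#6d2030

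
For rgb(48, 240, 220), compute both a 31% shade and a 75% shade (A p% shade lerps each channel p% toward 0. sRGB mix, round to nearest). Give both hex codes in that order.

#21a698, #0c3c37

31% shade:
  R: 48 + 0.31×(0−48) = 48 − 14.88 = 33.12 → 33
  G: 240 − 74.4 = 165.6 → 166
  B: 220 + 0.31×(0−220) = 220 − 68.2 = 151.8 → 152
  → #21a698
75% shade:
  R: 48 + 0.75×(0−48) = 48 − 36 = 12 → 12
  G: 240 − 180 = 60 → 60
  B: 220 − 165 = 55 → 55
  → #0c3c37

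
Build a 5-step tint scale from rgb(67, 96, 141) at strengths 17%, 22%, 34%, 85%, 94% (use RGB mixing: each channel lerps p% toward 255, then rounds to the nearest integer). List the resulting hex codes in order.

#637ba0, #6c83a6, #8396b4, #e3e7ee, #f4f5f8

17%: (67 + 31.96 = 98.96→99, 96 + 27.03 = 123.03→123, 141 + 19.38 = 160.38→160) → #637ba0
22%: (67 + 41.36 = 108.36→108, 96 + 34.98 = 130.98→131, 141 + 25.08 = 166.08→166) → #6c83a6
34%: (67 + 63.92 = 130.92→131, 96 + 54.06 = 150.06→150, 141 + 38.76 = 179.76→180) → #8396b4
85%: (67 + 159.8 = 226.8→227, 96 + 135.15 = 231.15→231, 141 + 96.9 = 237.9→238) → #e3e7ee
94%: (67 + 176.72 = 243.72→244, 96 + 149.46 = 245.46→245, 141 + 107.16 = 248.16→248) → #f4f5f8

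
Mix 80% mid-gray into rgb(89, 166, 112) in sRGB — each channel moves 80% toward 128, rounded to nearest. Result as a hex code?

#78887D

Per channel, c → c + 0.8(128 − c):
  R: 89 + 0.8×(128−89) = 89 + 31.2 = 120.2 → 120
  G: 166 + 0.8×(128−166) = 166 − 30.4 = 135.6 → 136
  B: 112 + 0.8×(128−112) = 112 + 12.8 = 124.8 → 125
rgb(120, 136, 125) = #78887D.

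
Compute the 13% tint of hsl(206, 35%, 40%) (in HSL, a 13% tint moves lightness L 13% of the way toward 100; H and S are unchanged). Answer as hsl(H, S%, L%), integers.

L moves 13% from 40 toward 100: 40 + 7.8 = 47.8 → 48.
H and S are unchanged.

hsl(206, 35%, 48%)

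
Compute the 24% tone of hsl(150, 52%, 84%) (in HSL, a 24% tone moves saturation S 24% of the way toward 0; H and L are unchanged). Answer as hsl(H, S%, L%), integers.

S moves 24% from 52 toward 0: 52 − 12.48 = 39.52 → 40.
H and L are unchanged.

hsl(150, 40%, 84%)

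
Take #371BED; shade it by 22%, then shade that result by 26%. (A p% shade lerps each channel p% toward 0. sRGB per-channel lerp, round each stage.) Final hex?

#201089

#371BED is rgb(55, 27, 237).
Per channel, c → c + 0.22(0 − c):
  R: 55 + 0.22×(0−55) = 55 − 12.1 = 42.9 → 43
  G: 27 + 0.22×(0−27) = 27 − 5.94 = 21.06 → 21
  B: 237 + 0.22×(0−237) = 237 − 52.14 = 184.86 → 185
After the shade: rgb(43, 21, 185) = #2B15B9.
Lerp each channel 26% toward 0:
  R: 43 − 11.18 = 31.82 → 32
  G: 21 + 0.26×(0−21) = 21 − 5.46 = 15.54 → 16
  B: 185 + 0.26×(0−185) = 185 − 48.1 = 136.9 → 137
rgb(32, 16, 137) = #201089.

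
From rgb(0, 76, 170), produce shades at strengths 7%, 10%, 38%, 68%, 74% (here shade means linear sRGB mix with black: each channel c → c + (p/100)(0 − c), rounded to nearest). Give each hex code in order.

#00479E, #004499, #002F69, #001836, #00142C

7%: (0→0, 76 − 5.32 = 70.68→71, 170 − 11.9 = 158.1→158) → #00479E
10%: (0→0, 76 − 7.6 = 68.4→68, 170 − 17 = 153→153) → #004499
38%: (0→0, 76 − 28.88 = 47.12→47, 170 − 64.6 = 105.4→105) → #002F69
68%: (0→0, 76 − 51.68 = 24.32→24, 170 − 115.6 = 54.4→54) → #001836
74%: (0→0, 76 − 56.24 = 19.76→20, 170 − 125.8 = 44.2→44) → #00142C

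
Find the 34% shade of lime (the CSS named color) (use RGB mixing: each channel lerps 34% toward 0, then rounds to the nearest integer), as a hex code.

CSS lime is rgb(0, 255, 0).
A 34% shade moves each channel 34% toward 0:
  R: 0 + 0.34×(0−0) = 0 + 0 = 0 → 0
  G: 255 + 0.34×(0−255) = 255 − 86.7 = 168.3 → 168
  B: 0 + 0.34×(0−0) = 0 + 0 = 0 → 0
rgb(0, 168, 0) = #00A800.

#00A800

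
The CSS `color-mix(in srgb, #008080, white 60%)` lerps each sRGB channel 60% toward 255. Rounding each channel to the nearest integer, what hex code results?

#008080 is rgb(0, 128, 128).
Lerp each channel 60% toward 255:
  R: 0 + 153 = 153 → 153
  G: 128 + 76.2 = 204.2 → 204
  B: 128 + 0.6×(255−128) = 128 + 76.2 = 204.2 → 204
rgb(153, 204, 204) = #99CCCC.

#99CCCC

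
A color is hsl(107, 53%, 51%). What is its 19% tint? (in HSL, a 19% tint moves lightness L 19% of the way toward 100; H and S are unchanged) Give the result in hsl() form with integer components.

L moves 19% from 51 toward 100: 51 + 9.31 = 60.31 → 60.
H and S are unchanged.

hsl(107, 53%, 60%)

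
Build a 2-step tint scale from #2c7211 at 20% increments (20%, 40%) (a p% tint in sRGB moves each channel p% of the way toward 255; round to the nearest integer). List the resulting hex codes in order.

#2c7211 is rgb(44, 114, 17).
20%: (44 + 42.2 = 86.2→86, 114 + 28.2 = 142.2→142, 17 + 47.6 = 64.6→65) → #568e41
40%: (44 + 84.4 = 128.4→128, 114 + 56.4 = 170.4→170, 17 + 95.2 = 112.2→112) → #80aa70

#568e41, #80aa70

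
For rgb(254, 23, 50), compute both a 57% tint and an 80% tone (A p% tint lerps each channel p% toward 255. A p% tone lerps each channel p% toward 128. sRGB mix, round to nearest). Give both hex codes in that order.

57% tint:
  R: 254 + 0.57 = 254.57 → 255
  G: 23 + 0.57×(255−23) = 23 + 132.24 = 155.24 → 155
  B: 50 + 116.85 = 166.85 → 167
  → #ff9ba7
80% tone:
  R: 254 + 0.8×(128−254) = 254 − 100.8 = 153.2 → 153
  G: 23 + 84 = 107 → 107
  B: 50 + 0.8×(128−50) = 50 + 62.4 = 112.4 → 112
  → #996b70

#ff9ba7, #996b70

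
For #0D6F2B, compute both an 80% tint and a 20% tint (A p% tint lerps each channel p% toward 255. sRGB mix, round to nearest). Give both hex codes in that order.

#0D6F2B is rgb(13, 111, 43).
80% tint:
  R: 13 + 193.6 = 206.6 → 207
  G: 111 + 0.8×(255−111) = 111 + 115.2 = 226.2 → 226
  B: 43 + 0.8×(255−43) = 43 + 169.6 = 212.6 → 213
  → #CFE2D5
20% tint:
  R: 13 + 48.4 = 61.4 → 61
  G: 111 + 0.2×(255−111) = 111 + 28.8 = 139.8 → 140
  B: 43 + 0.2×(255−43) = 43 + 42.4 = 85.4 → 85
  → #3D8C55

#CFE2D5, #3D8C55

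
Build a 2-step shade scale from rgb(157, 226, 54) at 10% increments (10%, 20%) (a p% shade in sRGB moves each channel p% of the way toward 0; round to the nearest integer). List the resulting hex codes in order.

#8DCB31, #7EB52B

10%: (157 − 15.7 = 141.3→141, 226 − 22.6 = 203.4→203, 54 − 5.4 = 48.6→49) → #8DCB31
20%: (157 − 31.4 = 125.6→126, 226 − 45.2 = 180.8→181, 54 − 10.8 = 43.2→43) → #7EB52B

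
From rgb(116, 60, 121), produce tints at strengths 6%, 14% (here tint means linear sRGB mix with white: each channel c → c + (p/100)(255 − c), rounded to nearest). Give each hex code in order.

#7c4881, #87578c

6%: (116 + 8.34 = 124.34→124, 60 + 11.7 = 71.7→72, 121 + 8.04 = 129.04→129) → #7c4881
14%: (116 + 19.46 = 135.46→135, 60 + 27.3 = 87.3→87, 121 + 18.76 = 139.76→140) → #87578c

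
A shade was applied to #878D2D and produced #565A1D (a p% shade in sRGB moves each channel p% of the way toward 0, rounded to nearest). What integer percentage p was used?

36%

#878D2D is rgb(135, 141, 45); #565A1D is rgb(86, 90, 29).
On the G channel (widest range): 90 ≈ 141 + (p/100)(0 − 141), so p ≈ 100×(90 − 141)/(0 − 141) = -5100/-141 = 36.17.
p = 36 reproduces all three channels after rounding.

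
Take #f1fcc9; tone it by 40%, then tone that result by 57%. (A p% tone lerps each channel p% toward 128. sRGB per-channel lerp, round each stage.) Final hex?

#f1fcc9 is rgb(241, 252, 201).
A 40% tone moves each channel 40% toward 128:
  R: 241 + 0.4×(128−241) = 241 − 45.2 = 195.8 → 196
  G: 252 − 49.6 = 202.4 → 202
  B: 201 − 29.2 = 171.8 → 172
After the tone: rgb(196, 202, 172) = #c4caac.
Per channel, c → c + 0.57(128 − c):
  R: 196 + 0.57×(128−196) = 196 − 38.76 = 157.24 → 157
  G: 202 + 0.57×(128−202) = 202 − 42.18 = 159.82 → 160
  B: 172 + 0.57×(128−172) = 172 − 25.08 = 146.92 → 147
rgb(157, 160, 147) = #9da093.

#9da093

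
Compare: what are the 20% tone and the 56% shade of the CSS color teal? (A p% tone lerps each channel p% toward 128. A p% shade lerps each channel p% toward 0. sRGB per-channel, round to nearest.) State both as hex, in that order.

CSS teal is rgb(0, 128, 128).
20% tone:
  R: 0 + 0.2×(128−0) = 0 + 25.6 = 25.6 → 26
  G: 128 + 0 = 128 → 128
  B: 128 + 0.2×(128−128) = 128 + 0 = 128 → 128
  → #1A8080
56% shade:
  R: 0 + 0.56×(0−0) = 0 + 0 = 0 → 0
  G: 128 + 0.56×(0−128) = 128 − 71.68 = 56.32 → 56
  B: 128 + 0.56×(0−128) = 128 − 71.68 = 56.32 → 56
  → #003838

#1A8080, #003838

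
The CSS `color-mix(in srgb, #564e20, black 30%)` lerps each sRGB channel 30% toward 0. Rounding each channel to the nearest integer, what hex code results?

#564e20 is rgb(86, 78, 32).
Per channel, c → c + 0.3(0 − c):
  R: 86 + 0.3×(0−86) = 86 − 25.8 = 60.2 → 60
  G: 78 − 23.4 = 54.6 → 55
  B: 32 − 9.6 = 22.4 → 22
rgb(60, 55, 22) = #3c3716.

#3c3716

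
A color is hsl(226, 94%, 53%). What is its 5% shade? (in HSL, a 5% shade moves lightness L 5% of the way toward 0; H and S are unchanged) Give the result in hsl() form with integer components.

hsl(226, 94%, 50%)

L moves 5% from 53 toward 0: 53 − 2.65 = 50.35 → 50.
H and S are unchanged.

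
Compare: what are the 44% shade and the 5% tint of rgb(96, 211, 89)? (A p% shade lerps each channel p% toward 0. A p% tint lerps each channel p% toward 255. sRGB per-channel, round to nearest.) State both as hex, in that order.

44% shade:
  R: 96 − 42.24 = 53.76 → 54
  G: 211 − 92.84 = 118.16 → 118
  B: 89 − 39.16 = 49.84 → 50
  → #367632
5% tint:
  R: 96 + 0.05×(255−96) = 96 + 7.95 = 103.95 → 104
  G: 211 + 0.05×(255−211) = 211 + 2.2 = 213.2 → 213
  B: 89 + 8.3 = 97.3 → 97
  → #68D561

#367632, #68D561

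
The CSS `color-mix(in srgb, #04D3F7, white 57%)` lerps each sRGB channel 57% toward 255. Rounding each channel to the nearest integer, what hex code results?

#93ECFC

#04D3F7 is rgb(4, 211, 247).
Lerp each channel 57% toward 255:
  R: 4 + 143.07 = 147.07 → 147
  G: 211 + 25.08 = 236.08 → 236
  B: 247 + 0.57×(255−247) = 247 + 4.56 = 251.56 → 252
rgb(147, 236, 252) = #93ECFC.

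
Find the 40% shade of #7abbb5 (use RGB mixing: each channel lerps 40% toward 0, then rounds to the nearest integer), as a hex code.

#7abbb5 is rgb(122, 187, 181).
Lerp each channel 40% toward 0:
  R: 122 − 48.8 = 73.2 → 73
  G: 187 + 0.4×(0−187) = 187 − 74.8 = 112.2 → 112
  B: 181 + 0.4×(0−181) = 181 − 72.4 = 108.6 → 109
rgb(73, 112, 109) = #49706d.

#49706d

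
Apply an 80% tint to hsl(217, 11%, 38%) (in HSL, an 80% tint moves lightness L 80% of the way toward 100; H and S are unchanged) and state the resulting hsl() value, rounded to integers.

L moves 80% from 38 toward 100: 38 + 49.6 = 87.6 → 88.
H and S are unchanged.

hsl(217, 11%, 88%)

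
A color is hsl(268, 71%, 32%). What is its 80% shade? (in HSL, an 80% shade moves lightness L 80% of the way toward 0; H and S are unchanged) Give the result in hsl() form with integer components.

L moves 80% from 32 toward 0: 32 − 25.6 = 6.4 → 6.
H and S are unchanged.

hsl(268, 71%, 6%)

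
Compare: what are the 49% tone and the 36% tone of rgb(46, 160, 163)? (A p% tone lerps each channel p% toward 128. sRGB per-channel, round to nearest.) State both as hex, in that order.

49% tone:
  R: 46 + 40.18 = 86.18 → 86
  G: 160 + 0.49×(128−160) = 160 − 15.68 = 144.32 → 144
  B: 163 − 17.15 = 145.85 → 146
  → #569092
36% tone:
  R: 46 + 0.36×(128−46) = 46 + 29.52 = 75.52 → 76
  G: 160 + 0.36×(128−160) = 160 − 11.52 = 148.48 → 148
  B: 163 + 0.36×(128−163) = 163 − 12.6 = 150.4 → 150
  → #4C9496

#569092, #4C9496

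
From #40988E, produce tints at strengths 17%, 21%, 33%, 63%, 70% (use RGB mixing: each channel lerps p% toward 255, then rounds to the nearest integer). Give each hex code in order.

#40988E is rgb(64, 152, 142).
17%: (64 + 32.47 = 96.47→96, 152 + 17.51 = 169.51→170, 142 + 19.21 = 161.21→161) → #60AAA1
21%: (64 + 40.11 = 104.11→104, 152 + 21.63 = 173.63→174, 142 + 23.73 = 165.73→166) → #68AEA6
33%: (64 + 63.03 = 127.03→127, 152 + 33.99 = 185.99→186, 142 + 37.29 = 179.29→179) → #7FBAB3
63%: (64 + 120.33 = 184.33→184, 152 + 64.89 = 216.89→217, 142 + 71.19 = 213.19→213) → #B8D9D5
70%: (64 + 133.7 = 197.7→198, 152 + 72.1 = 224.1→224, 142 + 79.1 = 221.1→221) → #C6E0DD

#60AAA1, #68AEA6, #7FBAB3, #B8D9D5, #C6E0DD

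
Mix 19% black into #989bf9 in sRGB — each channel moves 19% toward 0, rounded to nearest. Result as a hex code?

#7b7eca

#989bf9 is rgb(152, 155, 249).
Per channel, c → c + 0.19(0 − c):
  R: 152 + 0.19×(0−152) = 152 − 28.88 = 123.12 → 123
  G: 155 − 29.45 = 125.55 → 126
  B: 249 − 47.31 = 201.69 → 202
rgb(123, 126, 202) = #7b7eca.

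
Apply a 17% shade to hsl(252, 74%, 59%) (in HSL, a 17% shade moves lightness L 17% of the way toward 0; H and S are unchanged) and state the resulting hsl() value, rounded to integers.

hsl(252, 74%, 49%)

L moves 17% from 59 toward 0: 59 − 10.03 = 48.97 → 49.
H and S are unchanged.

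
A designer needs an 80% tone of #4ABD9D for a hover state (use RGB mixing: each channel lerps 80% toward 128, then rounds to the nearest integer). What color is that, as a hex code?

#758C86

#4ABD9D is rgb(74, 189, 157).
Per channel, c → c + 0.8(128 − c):
  R: 74 + 0.8×(128−74) = 74 + 43.2 = 117.2 → 117
  G: 189 − 48.8 = 140.2 → 140
  B: 157 + 0.8×(128−157) = 157 − 23.2 = 133.8 → 134
rgb(117, 140, 134) = #758C86.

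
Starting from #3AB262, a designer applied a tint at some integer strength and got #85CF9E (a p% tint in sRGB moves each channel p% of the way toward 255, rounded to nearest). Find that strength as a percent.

#3AB262 is rgb(58, 178, 98); #85CF9E is rgb(133, 207, 158).
On the R channel (widest range): 133 ≈ 58 + (p/100)(255 − 58), so p ≈ 100×(133 − 58)/(255 − 58) = 7500/197 = 38.07.
p = 38 reproduces all three channels after rounding.

38%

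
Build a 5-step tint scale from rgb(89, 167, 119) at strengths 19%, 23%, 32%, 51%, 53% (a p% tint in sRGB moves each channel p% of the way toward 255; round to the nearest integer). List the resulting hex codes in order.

19%: (89 + 31.54 = 120.54→121, 167 + 16.72 = 183.72→184, 119 + 25.84 = 144.84→145) → #79B891
23%: (89 + 38.18 = 127.18→127, 167 + 20.24 = 187.24→187, 119 + 31.28 = 150.28→150) → #7FBB96
32%: (89 + 53.12 = 142.12→142, 167 + 28.16 = 195.16→195, 119 + 43.52 = 162.52→163) → #8EC3A3
51%: (89 + 84.66 = 173.66→174, 167 + 44.88 = 211.88→212, 119 + 69.36 = 188.36→188) → #AED4BC
53%: (89 + 87.98 = 176.98→177, 167 + 46.64 = 213.64→214, 119 + 72.08 = 191.08→191) → #B1D6BF

#79B891, #7FBB96, #8EC3A3, #AED4BC, #B1D6BF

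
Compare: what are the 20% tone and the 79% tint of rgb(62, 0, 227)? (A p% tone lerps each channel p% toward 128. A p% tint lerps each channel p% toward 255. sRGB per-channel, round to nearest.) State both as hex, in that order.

20% tone:
  R: 62 + 0.2×(128−62) = 62 + 13.2 = 75.2 → 75
  G: 0 + 0.2×(128−0) = 0 + 25.6 = 25.6 → 26
  B: 227 + 0.2×(128−227) = 227 − 19.8 = 207.2 → 207
  → #4b1acf
79% tint:
  R: 62 + 0.79×(255−62) = 62 + 152.47 = 214.47 → 214
  G: 0 + 0.79×(255−0) = 0 + 201.45 = 201.45 → 201
  B: 227 + 0.79×(255−227) = 227 + 22.12 = 249.12 → 249
  → #d6c9f9

#4b1acf, #d6c9f9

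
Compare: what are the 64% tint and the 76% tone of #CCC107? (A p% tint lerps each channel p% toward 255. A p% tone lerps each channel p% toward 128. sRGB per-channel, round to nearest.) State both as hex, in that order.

#EDE9A6, #929063

#CCC107 is rgb(204, 193, 7).
64% tint:
  R: 204 + 0.64×(255−204) = 204 + 32.64 = 236.64 → 237
  G: 193 + 39.68 = 232.68 → 233
  B: 7 + 0.64×(255−7) = 7 + 158.72 = 165.72 → 166
  → #EDE9A6
76% tone:
  R: 204 − 57.76 = 146.24 → 146
  G: 193 + 0.76×(128−193) = 193 − 49.4 = 143.6 → 144
  B: 7 + 91.96 = 98.96 → 99
  → #929063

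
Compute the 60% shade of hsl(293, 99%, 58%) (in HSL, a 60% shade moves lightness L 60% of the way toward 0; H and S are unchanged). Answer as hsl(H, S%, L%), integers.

L moves 60% from 58 toward 0: 58 − 34.8 = 23.2 → 23.
H and S are unchanged.

hsl(293, 99%, 23%)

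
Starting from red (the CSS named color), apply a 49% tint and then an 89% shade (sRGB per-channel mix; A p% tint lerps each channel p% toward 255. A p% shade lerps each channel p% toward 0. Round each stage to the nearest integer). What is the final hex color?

CSS red is rgb(255, 0, 0).
Lerp each channel 49% toward 255:
  R: 255 + 0.49×(255−255) = 255 + 0 = 255 → 255
  G: 0 + 0.49×(255−0) = 0 + 124.95 = 124.95 → 125
  B: 0 + 124.95 = 124.95 → 125
After the tint: rgb(255, 125, 125) = #FF7D7D.
Lerp each channel 89% toward 0:
  R: 255 + 0.89×(0−255) = 255 − 226.95 = 28.05 → 28
  G: 125 + 0.89×(0−125) = 125 − 111.25 = 13.75 → 14
  B: 125 − 111.25 = 13.75 → 14
rgb(28, 14, 14) = #1C0E0E.

#1C0E0E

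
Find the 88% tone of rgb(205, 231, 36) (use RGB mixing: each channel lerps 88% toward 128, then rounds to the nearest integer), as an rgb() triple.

rgb(137, 140, 117)

Lerp each channel 88% toward 128:
  R: 205 + 0.88×(128−205) = 205 − 67.76 = 137.24 → 137
  G: 231 + 0.88×(128−231) = 231 − 90.64 = 140.36 → 140
  B: 36 + 0.88×(128−36) = 36 + 80.96 = 116.96 → 117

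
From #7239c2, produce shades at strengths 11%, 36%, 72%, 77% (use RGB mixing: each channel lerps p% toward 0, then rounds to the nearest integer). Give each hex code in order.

#7239c2 is rgb(114, 57, 194).
11%: (114 − 12.54 = 101.46→101, 57 − 6.27 = 50.73→51, 194 − 21.34 = 172.66→173) → #6533ad
36%: (114 − 41.04 = 72.96→73, 57 − 20.52 = 36.48→36, 194 − 69.84 = 124.16→124) → #49247c
72%: (114 − 82.08 = 31.92→32, 57 − 41.04 = 15.96→16, 194 − 139.68 = 54.32→54) → #201036
77%: (114 − 87.78 = 26.22→26, 57 − 43.89 = 13.11→13, 194 − 149.38 = 44.62→45) → #1a0d2d

#6533ad, #49247c, #201036, #1a0d2d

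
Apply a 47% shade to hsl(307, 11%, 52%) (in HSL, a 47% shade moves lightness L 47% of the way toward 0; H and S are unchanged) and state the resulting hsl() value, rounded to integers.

L moves 47% from 52 toward 0: 52 − 24.44 = 27.56 → 28.
H and S are unchanged.

hsl(307, 11%, 28%)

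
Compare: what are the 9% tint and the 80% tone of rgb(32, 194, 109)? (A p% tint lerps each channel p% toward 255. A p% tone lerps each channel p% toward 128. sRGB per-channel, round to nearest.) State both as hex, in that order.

9% tint:
  R: 32 + 20.07 = 52.07 → 52
  G: 194 + 5.49 = 199.49 → 199
  B: 109 + 13.14 = 122.14 → 122
  → #34C77A
80% tone:
  R: 32 + 76.8 = 108.8 → 109
  G: 194 + 0.8×(128−194) = 194 − 52.8 = 141.2 → 141
  B: 109 + 0.8×(128−109) = 109 + 15.2 = 124.2 → 124
  → #6D8D7C

#34C77A, #6D8D7C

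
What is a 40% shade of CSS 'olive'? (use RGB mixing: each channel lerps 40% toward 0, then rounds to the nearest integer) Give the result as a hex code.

CSS olive is rgb(128, 128, 0).
Per channel, c → c + 0.4(0 − c):
  R: 128 − 51.2 = 76.8 → 77
  G: 128 + 0.4×(0−128) = 128 − 51.2 = 76.8 → 77
  B: 0 + 0.4×(0−0) = 0 + 0 = 0 → 0
rgb(77, 77, 0) = #4D4D00.

#4D4D00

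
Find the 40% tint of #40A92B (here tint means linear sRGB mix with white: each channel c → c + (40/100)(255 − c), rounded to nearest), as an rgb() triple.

rgb(140, 203, 128)

#40A92B is rgb(64, 169, 43).
Lerp each channel 40% toward 255:
  R: 64 + 76.4 = 140.4 → 140
  G: 169 + 0.4×(255−169) = 169 + 34.4 = 203.4 → 203
  B: 43 + 0.4×(255−43) = 43 + 84.8 = 127.8 → 128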